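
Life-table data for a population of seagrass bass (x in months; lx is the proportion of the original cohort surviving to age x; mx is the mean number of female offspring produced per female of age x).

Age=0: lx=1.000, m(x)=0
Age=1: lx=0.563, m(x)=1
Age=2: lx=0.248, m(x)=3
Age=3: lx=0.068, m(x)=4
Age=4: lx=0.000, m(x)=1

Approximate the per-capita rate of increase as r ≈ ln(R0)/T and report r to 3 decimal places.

0.252

R0 = Σ lx·mx = 0 + 0.563 + 0.744 + 0.272 + 0 = 1.579
Σ x·lx·mx = 2.867; T = 2.867/1.579 = 1.81571…
r ≈ ln(R0)/T = ln(1.579)/1.81571… = 0.25158… → 0.252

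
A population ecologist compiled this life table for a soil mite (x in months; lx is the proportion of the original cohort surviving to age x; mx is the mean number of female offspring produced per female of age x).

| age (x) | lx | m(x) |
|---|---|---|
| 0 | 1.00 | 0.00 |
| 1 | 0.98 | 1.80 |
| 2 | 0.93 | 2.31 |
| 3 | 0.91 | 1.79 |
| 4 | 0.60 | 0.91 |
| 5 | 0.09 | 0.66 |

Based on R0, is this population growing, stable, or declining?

growing

R0 = Σ lx·mx = 0 + 1.764 + 2.1483 + 1.6289 + 0.546 + 0.0594 = 6.1466
R0 > 1, so the population is growing.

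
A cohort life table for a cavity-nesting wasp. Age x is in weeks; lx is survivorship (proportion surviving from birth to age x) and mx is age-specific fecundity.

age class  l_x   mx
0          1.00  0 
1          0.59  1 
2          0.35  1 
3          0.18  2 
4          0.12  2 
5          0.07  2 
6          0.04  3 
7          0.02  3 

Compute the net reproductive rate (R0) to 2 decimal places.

lx·mx by age: 0, 0.59, 0.35, 0.36, 0.24, 0.14, 0.12, 0.06
R0 = Σ lx·mx = 1.86 → 1.86

1.86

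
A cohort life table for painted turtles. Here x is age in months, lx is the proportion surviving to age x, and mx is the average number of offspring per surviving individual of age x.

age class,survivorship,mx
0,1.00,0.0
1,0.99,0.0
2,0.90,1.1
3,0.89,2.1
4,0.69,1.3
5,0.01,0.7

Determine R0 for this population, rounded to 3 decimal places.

3.763

lx·mx by age: 0, 0, 0.99, 1.869, 0.897, 0.007
R0 = Σ lx·mx = 3.763 → 3.763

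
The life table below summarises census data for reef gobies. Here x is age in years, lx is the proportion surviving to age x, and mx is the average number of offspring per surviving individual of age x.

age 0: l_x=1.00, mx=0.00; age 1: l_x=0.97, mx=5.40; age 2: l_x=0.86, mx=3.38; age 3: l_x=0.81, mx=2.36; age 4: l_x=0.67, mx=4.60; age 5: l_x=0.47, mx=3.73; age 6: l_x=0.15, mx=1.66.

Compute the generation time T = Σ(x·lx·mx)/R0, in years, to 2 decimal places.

2.60

lx·mx: 0, 5.238, 2.9068, 1.9116, 3.082, 1.7531, 0.249 → R0 = 15.1405
x·lx·mx: 0, 5.238, 5.8136, 5.7348, 12.328, 8.7655, 1.494 → Σ = 39.3739
T = 39.3739 / 15.1405 = 2.600568… → 2.60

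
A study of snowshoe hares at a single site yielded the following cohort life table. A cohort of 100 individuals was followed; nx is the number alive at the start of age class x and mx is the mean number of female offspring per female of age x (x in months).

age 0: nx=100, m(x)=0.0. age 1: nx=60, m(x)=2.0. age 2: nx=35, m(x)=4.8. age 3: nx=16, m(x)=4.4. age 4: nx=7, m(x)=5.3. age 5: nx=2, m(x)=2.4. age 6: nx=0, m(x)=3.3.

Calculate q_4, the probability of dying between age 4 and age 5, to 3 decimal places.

0.714

lx = nx/n0 = nx/100: 1, 0.6, 0.35, 0.16, 0.07, 0.02, 0
q_4 = (l_4 − l_5) / l_4 = (0.07 − 0.02) / 0.07
     = 0.05 / 0.07 = 0.714286… → 0.714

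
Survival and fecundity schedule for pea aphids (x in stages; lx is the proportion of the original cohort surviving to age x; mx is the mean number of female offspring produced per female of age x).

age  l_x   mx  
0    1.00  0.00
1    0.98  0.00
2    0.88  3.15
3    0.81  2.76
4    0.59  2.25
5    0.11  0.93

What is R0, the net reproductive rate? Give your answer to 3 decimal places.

lx·mx by age: 0, 0, 2.772, 2.2356, 1.3275, 0.1023
R0 = Σ lx·mx = 6.4374 → 6.437

6.437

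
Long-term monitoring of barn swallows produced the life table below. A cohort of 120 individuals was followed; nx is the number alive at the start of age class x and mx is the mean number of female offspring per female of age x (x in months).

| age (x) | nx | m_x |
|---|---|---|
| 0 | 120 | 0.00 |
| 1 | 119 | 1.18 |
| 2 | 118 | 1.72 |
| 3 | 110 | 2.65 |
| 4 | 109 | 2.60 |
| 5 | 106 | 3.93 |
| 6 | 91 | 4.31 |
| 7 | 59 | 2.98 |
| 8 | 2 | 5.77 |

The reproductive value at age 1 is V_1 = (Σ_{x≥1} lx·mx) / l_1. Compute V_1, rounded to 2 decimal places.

lx = nx/n0 = nx/120: 1, 0.99167…, 0.98333…, 0.91667…, 0.90833…, 0.88333…, 0.75833…, 0.49167…, 0.01667…
lx·mx for x ≥ 1: 1.170167…, 1.691333…, 2.429167…, 2.361667…, 3.4715…, 3.268417…, 1.465167…, 0.096167… → sum = 15.953583…
V_1 = 15.953583… / l_1 = 15.953583… / 0.991667… = 16.087647… → 16.09

16.09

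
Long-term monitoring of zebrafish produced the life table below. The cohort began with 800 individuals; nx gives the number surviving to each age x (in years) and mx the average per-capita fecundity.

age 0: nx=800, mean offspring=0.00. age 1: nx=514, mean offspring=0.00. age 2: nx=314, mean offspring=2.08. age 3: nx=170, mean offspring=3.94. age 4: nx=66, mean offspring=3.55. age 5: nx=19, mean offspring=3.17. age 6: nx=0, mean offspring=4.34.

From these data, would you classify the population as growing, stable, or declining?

growing

lx = nx/n0 = nx/800: 1, 0.6425, 0.3925, 0.2125, 0.0825, 0.02375, 0
R0 = Σ lx·mx = 0 + 0 + 0.8164 + 0.83725 + 0.292875 + 0.075288… + 0 = 2.021813…
R0 > 1, so the population is growing.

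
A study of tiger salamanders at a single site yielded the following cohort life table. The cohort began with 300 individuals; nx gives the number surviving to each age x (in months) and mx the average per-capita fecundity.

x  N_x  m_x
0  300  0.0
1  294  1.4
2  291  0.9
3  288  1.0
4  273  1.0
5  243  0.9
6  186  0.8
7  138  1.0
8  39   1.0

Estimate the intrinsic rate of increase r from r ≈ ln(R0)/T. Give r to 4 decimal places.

0.5144

lx = nx/n0 = nx/300: 1, 0.98, 0.97, 0.96, 0.91, 0.81, 0.62, 0.46, 0.13
R0 = Σ lx·mx = 0 + 1.372 + 0.873 + 0.96 + 0.91 + 0.729 + 0.496 + 0.46 + 0.13 = 5.93
Σ x·lx·mx = 20.519; T = 20.519/5.93 = 3.4602…
r ≈ ln(R0)/T = ln(5.93)/3.4602… = 0.514428… → 0.5144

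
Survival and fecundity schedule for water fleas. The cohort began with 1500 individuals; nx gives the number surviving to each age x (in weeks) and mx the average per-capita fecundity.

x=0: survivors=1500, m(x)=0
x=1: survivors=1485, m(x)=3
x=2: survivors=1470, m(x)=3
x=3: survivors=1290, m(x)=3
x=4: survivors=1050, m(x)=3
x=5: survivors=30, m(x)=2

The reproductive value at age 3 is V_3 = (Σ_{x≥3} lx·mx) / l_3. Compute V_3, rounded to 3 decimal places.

5.488

lx = nx/n0 = nx/1500: 1, 0.99, 0.98, 0.86, 0.7, 0.02
lx·mx for x ≥ 3: 2.58, 2.1, 0.04 → sum = 4.72
V_3 = 4.72 / l_3 = 4.72 / 0.86 = 5.488372… → 5.488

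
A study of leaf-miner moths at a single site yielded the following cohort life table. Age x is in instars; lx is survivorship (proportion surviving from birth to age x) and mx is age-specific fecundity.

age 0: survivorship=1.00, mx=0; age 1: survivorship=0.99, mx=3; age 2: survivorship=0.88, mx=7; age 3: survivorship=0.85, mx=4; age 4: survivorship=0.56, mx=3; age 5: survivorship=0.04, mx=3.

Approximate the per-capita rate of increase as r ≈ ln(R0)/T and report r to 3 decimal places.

R0 = Σ lx·mx = 0 + 2.97 + 6.16 + 3.4 + 1.68 + 0.12 = 14.33
Σ x·lx·mx = 32.81; T = 32.81/14.33 = 2.2896…
r ≈ ln(R0)/T = ln(14.33)/2.2896… = 1.1628… → 1.163

1.163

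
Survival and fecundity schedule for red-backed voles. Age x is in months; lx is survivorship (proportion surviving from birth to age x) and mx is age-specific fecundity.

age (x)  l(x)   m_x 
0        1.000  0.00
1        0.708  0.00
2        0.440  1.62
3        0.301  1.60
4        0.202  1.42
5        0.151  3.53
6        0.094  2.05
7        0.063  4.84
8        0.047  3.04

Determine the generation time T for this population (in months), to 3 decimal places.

lx·mx: 0, 0, 0.7128, 0.4816, 0.28684, 0.53303, 0.1927, 0.30492, 0.14288 → R0 = 2.65477
x·lx·mx: 0, 0, 1.4256, 1.4448, 1.14736, 2.66515, 1.1562, 2.13444, 1.14304 → Σ = 11.11659
T = 11.11659 / 2.65477 = 4.187402… → 4.187

4.187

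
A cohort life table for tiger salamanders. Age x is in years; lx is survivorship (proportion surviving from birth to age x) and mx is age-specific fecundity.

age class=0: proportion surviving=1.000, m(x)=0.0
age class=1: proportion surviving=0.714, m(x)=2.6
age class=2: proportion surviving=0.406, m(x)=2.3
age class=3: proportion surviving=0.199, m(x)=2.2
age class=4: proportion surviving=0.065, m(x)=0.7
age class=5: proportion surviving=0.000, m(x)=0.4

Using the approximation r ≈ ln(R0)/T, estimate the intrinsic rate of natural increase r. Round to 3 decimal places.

R0 = Σ lx·mx = 0 + 1.8564 + 0.9338 + 0.4378 + 0.0455 + 0 = 3.2735
Σ x·lx·mx = 5.2194; T = 5.2194/3.2735 = 1.59444…
r ≈ ln(R0)/T = ln(3.2735)/1.59444… = 0.74375… → 0.744

0.744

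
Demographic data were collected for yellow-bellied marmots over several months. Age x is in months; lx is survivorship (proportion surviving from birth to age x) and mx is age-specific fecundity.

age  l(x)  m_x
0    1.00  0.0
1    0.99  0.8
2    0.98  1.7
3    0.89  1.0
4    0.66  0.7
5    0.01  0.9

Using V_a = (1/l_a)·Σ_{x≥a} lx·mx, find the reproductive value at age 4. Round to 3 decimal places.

lx·mx for x ≥ 4: 0.462, 0.009 → sum = 0.471
V_4 = 0.471 / l_4 = 0.471 / 0.66 = 0.713636… → 0.714

0.714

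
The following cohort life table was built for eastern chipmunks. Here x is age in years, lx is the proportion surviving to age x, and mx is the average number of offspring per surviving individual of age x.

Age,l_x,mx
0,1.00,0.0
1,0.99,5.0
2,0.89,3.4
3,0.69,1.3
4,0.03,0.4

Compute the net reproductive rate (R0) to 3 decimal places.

lx·mx by age: 0, 4.95, 3.026, 0.897, 0.012
R0 = Σ lx·mx = 8.885 → 8.885

8.885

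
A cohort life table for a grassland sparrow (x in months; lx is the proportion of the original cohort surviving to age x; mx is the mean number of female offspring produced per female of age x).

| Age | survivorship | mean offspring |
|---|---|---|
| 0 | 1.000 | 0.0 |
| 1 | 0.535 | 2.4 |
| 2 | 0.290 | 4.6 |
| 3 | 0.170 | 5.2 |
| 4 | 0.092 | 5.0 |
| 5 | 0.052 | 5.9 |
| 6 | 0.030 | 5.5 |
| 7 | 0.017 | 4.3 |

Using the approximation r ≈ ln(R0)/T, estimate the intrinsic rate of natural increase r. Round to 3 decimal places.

R0 = Σ lx·mx = 0 + 1.284 + 1.334 + 0.884 + 0.46 + 0.3068 + 0.165 + 0.0731 = 4.5069
Σ x·lx·mx = 11.4797; T = 11.4797/4.5069 = 2.54714…
r ≈ ln(R0)/T = ln(4.5069)/2.54714… = 0.5911… → 0.591

0.591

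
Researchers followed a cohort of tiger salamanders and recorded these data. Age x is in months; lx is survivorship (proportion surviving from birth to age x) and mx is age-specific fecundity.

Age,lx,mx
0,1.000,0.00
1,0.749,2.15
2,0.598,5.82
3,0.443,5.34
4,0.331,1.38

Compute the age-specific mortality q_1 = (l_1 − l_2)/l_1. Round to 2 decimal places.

0.20

q_1 = (l_1 − l_2) / l_1 = (0.749 − 0.598) / 0.749
     = 0.151 / 0.749 = 0.201602… → 0.20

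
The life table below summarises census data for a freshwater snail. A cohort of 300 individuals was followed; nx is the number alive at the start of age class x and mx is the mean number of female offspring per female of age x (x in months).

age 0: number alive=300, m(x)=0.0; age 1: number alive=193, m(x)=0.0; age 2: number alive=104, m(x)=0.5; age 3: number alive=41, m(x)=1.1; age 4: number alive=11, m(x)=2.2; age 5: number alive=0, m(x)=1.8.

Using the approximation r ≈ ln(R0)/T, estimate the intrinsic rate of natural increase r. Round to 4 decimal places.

lx = nx/n0 = nx/300: 1, 0.64333…, 0.34667…, 0.13667…, 0.03667…, 0
R0 = Σ lx·mx = 0 + 0 + 0.17333… + 0.15033… + 0.08067… + 0 = 0.404333…
Σ x·lx·mx = 1.120333…; T = 1.120333…/0.404333… = 2.77082…
r ≈ ln(R0)/T = ln(0.404333…)/2.77082… = -0.326805… → -0.3268

-0.3268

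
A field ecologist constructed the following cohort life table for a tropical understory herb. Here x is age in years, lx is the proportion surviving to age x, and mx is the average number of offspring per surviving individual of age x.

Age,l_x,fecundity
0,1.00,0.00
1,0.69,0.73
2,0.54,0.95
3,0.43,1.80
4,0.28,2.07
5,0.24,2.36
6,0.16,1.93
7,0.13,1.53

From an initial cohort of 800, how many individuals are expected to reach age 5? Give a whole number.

192

Expected survivors = N0 · l_5 = 800 × 0.24 = 192 → 192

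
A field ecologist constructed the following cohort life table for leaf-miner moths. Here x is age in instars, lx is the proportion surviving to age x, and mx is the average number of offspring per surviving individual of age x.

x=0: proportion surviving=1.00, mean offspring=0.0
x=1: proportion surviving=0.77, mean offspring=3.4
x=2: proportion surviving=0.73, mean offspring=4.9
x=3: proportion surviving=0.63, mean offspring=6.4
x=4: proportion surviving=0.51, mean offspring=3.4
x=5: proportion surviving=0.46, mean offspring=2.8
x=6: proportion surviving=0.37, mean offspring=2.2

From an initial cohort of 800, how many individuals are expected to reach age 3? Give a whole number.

504

Expected survivors = N0 · l_3 = 800 × 0.63 = 504 → 504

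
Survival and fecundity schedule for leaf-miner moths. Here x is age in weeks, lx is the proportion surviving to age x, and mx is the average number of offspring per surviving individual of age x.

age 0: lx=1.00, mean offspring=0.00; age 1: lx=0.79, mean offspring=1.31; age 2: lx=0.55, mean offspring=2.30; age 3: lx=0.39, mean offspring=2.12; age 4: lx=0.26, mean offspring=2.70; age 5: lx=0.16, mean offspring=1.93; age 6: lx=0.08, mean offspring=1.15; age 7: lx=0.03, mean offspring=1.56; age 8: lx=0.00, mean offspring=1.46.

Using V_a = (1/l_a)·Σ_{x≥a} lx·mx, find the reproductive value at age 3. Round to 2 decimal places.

lx·mx for x ≥ 3: 0.8268, 0.702, 0.3088, 0.092, 0.0468, 0 → sum = 1.9764
V_3 = 1.9764 / l_3 = 1.9764 / 0.39 = 5.067692… → 5.07

5.07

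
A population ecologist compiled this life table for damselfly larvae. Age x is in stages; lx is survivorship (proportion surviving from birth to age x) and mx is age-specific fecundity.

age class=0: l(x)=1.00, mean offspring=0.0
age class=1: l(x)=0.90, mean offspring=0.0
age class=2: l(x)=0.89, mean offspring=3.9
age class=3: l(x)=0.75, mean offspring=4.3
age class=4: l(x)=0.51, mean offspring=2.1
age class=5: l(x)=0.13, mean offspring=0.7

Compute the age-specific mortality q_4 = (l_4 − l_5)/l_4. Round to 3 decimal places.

q_4 = (l_4 − l_5) / l_4 = (0.51 − 0.13) / 0.51
     = 0.38 / 0.51 = 0.745098… → 0.745

0.745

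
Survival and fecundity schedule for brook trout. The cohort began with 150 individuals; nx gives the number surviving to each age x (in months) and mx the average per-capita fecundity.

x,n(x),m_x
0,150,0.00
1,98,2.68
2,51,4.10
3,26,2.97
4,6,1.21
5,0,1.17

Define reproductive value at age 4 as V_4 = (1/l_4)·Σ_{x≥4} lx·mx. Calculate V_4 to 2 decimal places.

1.21

lx = nx/n0 = nx/150: 1, 0.65333…, 0.34, 0.17333…, 0.04, 0
lx·mx for x ≥ 4: 0.0484, 0 → sum = 0.0484
V_4 = 0.0484 / l_4 = 0.0484 / 0.04 = 1.21 → 1.21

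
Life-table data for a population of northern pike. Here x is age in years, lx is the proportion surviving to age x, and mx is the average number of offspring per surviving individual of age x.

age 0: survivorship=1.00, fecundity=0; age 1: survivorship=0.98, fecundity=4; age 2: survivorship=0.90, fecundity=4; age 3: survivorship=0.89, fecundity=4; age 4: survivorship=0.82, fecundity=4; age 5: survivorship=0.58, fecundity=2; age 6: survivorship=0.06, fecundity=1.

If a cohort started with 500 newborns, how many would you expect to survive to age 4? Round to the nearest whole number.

Expected survivors = N0 · l_4 = 500 × 0.82 = 410 → 410

410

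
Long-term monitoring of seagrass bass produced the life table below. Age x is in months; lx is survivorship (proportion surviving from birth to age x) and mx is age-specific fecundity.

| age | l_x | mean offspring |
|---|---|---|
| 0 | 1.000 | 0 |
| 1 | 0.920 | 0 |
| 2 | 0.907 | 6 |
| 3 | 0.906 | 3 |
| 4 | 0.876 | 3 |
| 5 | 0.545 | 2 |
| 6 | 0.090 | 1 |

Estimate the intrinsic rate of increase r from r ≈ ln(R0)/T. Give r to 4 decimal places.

R0 = Σ lx·mx = 0 + 0 + 5.442 + 2.718 + 2.628 + 1.09 + 0.09 = 11.968
Σ x·lx·mx = 35.54; T = 35.54/11.968 = 2.96959…
r ≈ ln(R0)/T = ln(11.968)/2.96959… = 0.835886… → 0.8359

0.8359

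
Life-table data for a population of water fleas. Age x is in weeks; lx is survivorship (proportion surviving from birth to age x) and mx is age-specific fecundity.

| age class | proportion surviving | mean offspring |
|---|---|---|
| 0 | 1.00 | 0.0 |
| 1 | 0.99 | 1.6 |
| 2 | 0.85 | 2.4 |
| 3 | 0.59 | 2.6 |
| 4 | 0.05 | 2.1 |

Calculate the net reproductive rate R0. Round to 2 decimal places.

lx·mx by age: 0, 1.584, 2.04, 1.534, 0.105
R0 = Σ lx·mx = 5.263 → 5.26

5.26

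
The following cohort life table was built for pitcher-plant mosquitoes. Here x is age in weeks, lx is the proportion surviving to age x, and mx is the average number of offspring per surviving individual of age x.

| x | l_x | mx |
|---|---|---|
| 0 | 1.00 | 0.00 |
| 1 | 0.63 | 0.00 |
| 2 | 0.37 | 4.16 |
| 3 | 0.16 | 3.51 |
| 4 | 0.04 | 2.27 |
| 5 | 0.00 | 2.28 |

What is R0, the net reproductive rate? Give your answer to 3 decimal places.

2.192

lx·mx by age: 0, 0, 1.5392, 0.5616, 0.0908, 0
R0 = Σ lx·mx = 2.1916 → 2.192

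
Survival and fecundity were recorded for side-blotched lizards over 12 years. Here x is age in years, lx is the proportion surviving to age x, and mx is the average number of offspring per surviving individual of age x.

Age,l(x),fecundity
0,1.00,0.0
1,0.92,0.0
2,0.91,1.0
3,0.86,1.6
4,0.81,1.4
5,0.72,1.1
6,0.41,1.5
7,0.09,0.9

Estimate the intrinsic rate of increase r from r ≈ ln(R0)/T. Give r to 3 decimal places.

0.418

R0 = Σ lx·mx = 0 + 0 + 0.91 + 1.376 + 1.134 + 0.792 + 0.615 + 0.081 = 4.908
Σ x·lx·mx = 18.701; T = 18.701/4.908 = 3.81031…
r ≈ ln(R0)/T = ln(4.908)/3.81031… = 0.41752… → 0.418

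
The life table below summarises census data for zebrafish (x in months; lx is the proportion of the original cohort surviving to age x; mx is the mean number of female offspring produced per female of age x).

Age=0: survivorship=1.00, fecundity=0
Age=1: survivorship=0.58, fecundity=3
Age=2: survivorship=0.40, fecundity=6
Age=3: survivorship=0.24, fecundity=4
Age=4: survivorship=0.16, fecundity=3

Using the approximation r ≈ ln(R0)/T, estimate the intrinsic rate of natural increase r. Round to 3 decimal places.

R0 = Σ lx·mx = 0 + 1.74 + 2.4 + 0.96 + 0.48 = 5.58
Σ x·lx·mx = 11.34; T = 11.34/5.58 = 2.03226…
r ≈ ln(R0)/T = ln(5.58)/2.03226… = 0.84595… → 0.846

0.846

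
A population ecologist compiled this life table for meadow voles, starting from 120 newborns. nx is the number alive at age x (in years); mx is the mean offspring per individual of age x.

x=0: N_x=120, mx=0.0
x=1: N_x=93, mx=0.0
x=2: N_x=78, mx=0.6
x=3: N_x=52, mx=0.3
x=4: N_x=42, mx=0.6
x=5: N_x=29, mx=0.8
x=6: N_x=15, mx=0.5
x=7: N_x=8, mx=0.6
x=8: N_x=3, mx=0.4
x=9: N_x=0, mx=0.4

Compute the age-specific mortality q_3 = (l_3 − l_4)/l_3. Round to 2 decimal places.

0.19

lx = nx/n0 = nx/120: 1, 0.775, 0.65, 0.43333…, 0.35, 0.24167…, 0.125, 0.06667…, 0.025, 0
q_3 = (l_3 − l_4) / l_3 = (0.433333… − 0.35) / 0.433333…
     = 0.083333… / 0.433333… = 0.192308… → 0.19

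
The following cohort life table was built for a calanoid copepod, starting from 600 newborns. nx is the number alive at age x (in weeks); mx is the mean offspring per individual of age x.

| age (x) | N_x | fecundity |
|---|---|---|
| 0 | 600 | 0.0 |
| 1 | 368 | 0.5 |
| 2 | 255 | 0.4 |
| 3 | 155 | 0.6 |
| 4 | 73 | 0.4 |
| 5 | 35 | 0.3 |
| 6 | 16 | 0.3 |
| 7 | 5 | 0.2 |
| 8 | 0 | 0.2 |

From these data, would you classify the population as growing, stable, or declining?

lx = nx/n0 = nx/600: 1, 0.61333…, 0.425, 0.25833…, 0.12167…, 0.05833…, 0.02667…, 0.00833…, 0
R0 = Σ lx·mx = 0 + 0.306667… + 0.17 + 0.155… + 0.048667… + 0.0175… + 0.008… + 0.001667… + 0 = 0.7075…
R0 < 1, so the population is declining.

declining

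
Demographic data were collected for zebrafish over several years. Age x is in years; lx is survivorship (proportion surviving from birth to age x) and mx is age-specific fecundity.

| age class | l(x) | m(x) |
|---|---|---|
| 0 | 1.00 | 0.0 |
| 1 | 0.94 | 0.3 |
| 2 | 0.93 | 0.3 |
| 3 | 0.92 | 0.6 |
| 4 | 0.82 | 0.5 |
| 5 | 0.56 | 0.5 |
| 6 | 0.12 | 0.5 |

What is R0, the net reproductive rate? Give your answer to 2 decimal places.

lx·mx by age: 0, 0.282, 0.279, 0.552, 0.41, 0.28, 0.06
R0 = Σ lx·mx = 1.863 → 1.86

1.86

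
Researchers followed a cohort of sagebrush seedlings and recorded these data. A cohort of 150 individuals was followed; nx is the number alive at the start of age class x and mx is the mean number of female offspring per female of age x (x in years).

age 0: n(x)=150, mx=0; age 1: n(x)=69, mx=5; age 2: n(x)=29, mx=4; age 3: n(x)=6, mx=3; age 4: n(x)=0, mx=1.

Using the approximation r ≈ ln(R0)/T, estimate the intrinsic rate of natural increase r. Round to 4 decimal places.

0.8814

lx = nx/n0 = nx/150: 1, 0.46, 0.19333…, 0.04, 0
R0 = Σ lx·mx = 0 + 2.3 + 0.77333… + 0.12 + 0 = 3.193333…
Σ x·lx·mx = 4.206667…; T = 4.206667…/3.193333… = 1.31733…
r ≈ ln(R0)/T = ln(3.193333…)/1.31733… = 0.881379… → 0.8814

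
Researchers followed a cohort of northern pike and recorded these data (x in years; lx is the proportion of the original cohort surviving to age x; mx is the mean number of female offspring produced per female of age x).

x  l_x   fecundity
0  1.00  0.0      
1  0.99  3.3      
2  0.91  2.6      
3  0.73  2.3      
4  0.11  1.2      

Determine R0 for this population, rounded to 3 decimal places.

lx·mx by age: 0, 3.267, 2.366, 1.679, 0.132
R0 = Σ lx·mx = 7.444 → 7.444

7.444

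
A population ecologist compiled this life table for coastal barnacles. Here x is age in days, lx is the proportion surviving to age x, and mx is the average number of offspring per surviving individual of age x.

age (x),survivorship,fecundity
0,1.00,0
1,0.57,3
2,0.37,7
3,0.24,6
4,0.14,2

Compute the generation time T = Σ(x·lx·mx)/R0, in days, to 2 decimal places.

2.05

lx·mx: 0, 1.71, 2.59, 1.44, 0.28 → R0 = 6.02
x·lx·mx: 0, 1.71, 5.18, 4.32, 1.12 → Σ = 12.33
T = 12.33 / 6.02 = 2.048173… → 2.05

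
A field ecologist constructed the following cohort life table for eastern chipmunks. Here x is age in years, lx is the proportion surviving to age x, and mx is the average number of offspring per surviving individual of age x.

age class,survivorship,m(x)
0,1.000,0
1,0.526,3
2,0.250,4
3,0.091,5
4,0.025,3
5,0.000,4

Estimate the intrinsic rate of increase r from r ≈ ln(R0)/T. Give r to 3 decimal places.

0.672

R0 = Σ lx·mx = 0 + 1.578 + 1 + 0.455 + 0.075 + 0 = 3.108
Σ x·lx·mx = 5.243; T = 5.243/3.108 = 1.68694…
r ≈ ln(R0)/T = ln(3.108)/1.68694… = 0.67221… → 0.672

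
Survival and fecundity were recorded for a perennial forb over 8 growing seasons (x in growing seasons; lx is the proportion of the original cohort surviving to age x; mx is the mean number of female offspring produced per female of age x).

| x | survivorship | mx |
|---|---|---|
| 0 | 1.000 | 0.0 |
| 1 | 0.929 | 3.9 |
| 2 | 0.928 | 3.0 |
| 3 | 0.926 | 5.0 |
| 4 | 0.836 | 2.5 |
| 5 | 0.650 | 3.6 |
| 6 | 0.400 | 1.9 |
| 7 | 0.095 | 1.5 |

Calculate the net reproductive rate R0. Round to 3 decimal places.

16.370

lx·mx by age: 0, 3.6231, 2.784, 4.63, 2.09, 2.34, 0.76, 0.1425
R0 = Σ lx·mx = 16.3696 → 16.370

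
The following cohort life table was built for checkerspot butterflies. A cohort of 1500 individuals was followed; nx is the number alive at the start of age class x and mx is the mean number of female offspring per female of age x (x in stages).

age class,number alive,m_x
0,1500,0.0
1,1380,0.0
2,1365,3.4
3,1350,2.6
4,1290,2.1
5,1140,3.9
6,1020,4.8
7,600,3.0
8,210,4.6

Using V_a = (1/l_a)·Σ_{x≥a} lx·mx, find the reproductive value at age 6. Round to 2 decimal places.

lx = nx/n0 = nx/1500: 1, 0.92, 0.91, 0.9, 0.86, 0.76, 0.68, 0.4, 0.14
lx·mx for x ≥ 6: 3.264, 1.2, 0.644 → sum = 5.108
V_6 = 5.108 / l_6 = 5.108 / 0.68 = 7.511765… → 7.51

7.51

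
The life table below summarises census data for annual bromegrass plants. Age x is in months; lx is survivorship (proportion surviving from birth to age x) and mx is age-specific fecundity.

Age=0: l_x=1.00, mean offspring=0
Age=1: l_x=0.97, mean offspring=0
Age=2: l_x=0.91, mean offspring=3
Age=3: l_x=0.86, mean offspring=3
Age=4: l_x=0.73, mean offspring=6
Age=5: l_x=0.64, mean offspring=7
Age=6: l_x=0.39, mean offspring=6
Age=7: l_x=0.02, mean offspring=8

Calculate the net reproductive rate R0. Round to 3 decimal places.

16.670

lx·mx by age: 0, 0, 2.73, 2.58, 4.38, 4.48, 2.34, 0.16
R0 = Σ lx·mx = 16.67 → 16.670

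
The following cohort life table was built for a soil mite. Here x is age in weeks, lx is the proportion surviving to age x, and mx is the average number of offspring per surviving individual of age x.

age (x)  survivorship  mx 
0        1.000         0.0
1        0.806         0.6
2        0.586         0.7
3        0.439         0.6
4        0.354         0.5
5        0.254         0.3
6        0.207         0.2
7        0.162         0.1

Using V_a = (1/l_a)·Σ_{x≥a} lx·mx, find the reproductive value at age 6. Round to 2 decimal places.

0.28

lx·mx for x ≥ 6: 0.0414, 0.0162 → sum = 0.0576
V_6 = 0.0576 / l_6 = 0.0576 / 0.207 = 0.278261… → 0.28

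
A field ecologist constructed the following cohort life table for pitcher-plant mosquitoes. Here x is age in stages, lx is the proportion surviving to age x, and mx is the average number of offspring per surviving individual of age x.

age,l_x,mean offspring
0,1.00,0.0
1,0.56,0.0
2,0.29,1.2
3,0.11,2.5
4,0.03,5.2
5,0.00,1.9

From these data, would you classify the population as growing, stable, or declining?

R0 = Σ lx·mx = 0 + 0 + 0.348 + 0.275 + 0.156 + 0 = 0.779
R0 < 1, so the population is declining.

declining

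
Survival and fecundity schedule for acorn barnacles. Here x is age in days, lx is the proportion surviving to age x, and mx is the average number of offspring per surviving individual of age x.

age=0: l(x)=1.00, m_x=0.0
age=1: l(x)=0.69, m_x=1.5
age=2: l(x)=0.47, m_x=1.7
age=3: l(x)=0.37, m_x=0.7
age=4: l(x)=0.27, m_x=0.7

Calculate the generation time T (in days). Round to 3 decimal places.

lx·mx: 0, 1.035, 0.799, 0.259, 0.189 → R0 = 2.282
x·lx·mx: 0, 1.035, 1.598, 0.777, 0.756 → Σ = 4.166
T = 4.166 / 2.282 = 1.825592… → 1.826

1.826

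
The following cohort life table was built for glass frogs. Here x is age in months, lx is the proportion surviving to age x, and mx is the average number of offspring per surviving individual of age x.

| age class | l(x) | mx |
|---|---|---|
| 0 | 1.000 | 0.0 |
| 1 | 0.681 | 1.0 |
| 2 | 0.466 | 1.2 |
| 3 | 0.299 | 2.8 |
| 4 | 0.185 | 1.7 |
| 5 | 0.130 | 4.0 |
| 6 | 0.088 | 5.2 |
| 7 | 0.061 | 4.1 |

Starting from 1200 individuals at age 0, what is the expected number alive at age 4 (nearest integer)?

222

Expected survivors = N0 · l_4 = 1200 × 0.185 = 222 → 222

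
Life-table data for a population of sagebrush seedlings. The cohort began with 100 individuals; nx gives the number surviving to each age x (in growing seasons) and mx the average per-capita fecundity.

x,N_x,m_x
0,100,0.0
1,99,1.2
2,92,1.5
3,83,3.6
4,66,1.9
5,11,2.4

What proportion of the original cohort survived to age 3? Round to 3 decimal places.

0.830

l_3 = n_3/n_0 = 83/100 = 0.83 → 0.830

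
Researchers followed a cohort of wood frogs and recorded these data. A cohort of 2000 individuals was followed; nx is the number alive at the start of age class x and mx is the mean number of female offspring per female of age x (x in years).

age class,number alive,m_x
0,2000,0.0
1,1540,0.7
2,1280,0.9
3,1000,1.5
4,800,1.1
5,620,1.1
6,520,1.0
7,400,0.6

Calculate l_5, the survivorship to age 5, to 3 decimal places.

l_5 = n_5/n_0 = 620/2000 = 0.31 → 0.310

0.310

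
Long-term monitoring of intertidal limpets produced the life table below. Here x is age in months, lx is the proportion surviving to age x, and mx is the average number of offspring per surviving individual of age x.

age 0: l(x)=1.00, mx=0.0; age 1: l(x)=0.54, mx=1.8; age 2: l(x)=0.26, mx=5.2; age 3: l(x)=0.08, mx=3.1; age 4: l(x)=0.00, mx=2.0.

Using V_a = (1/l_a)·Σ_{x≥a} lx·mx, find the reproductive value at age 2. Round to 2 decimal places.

6.15

lx·mx for x ≥ 2: 1.352, 0.248, 0 → sum = 1.6
V_2 = 1.6 / l_2 = 1.6 / 0.26 = 6.153846… → 6.15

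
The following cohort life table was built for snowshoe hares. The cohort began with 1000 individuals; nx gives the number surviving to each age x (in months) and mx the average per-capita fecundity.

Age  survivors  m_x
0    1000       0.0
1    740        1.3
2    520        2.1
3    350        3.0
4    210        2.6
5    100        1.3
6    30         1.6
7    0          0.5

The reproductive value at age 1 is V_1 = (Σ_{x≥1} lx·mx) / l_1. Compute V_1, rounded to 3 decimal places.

5.173

lx = nx/n0 = nx/1000: 1, 0.74, 0.52, 0.35, 0.21, 0.1, 0.03, 0
lx·mx for x ≥ 1: 0.962, 1.092, 1.05, 0.546, 0.13, 0.048, 0 → sum = 3.828
V_1 = 3.828 / l_1 = 3.828 / 0.74 = 5.172973… → 5.173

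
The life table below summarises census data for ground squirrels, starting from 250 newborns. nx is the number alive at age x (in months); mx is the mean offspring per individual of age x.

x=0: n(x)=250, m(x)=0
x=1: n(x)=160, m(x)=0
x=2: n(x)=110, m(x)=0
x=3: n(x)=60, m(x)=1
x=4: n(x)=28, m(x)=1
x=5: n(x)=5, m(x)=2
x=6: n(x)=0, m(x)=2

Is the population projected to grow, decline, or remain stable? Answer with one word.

declining

lx = nx/n0 = nx/250: 1, 0.64, 0.44, 0.24, 0.112, 0.02, 0
R0 = Σ lx·mx = 0 + 0 + 0 + 0.24 + 0.112 + 0.04 + 0 = 0.392
R0 < 1, so the population is declining.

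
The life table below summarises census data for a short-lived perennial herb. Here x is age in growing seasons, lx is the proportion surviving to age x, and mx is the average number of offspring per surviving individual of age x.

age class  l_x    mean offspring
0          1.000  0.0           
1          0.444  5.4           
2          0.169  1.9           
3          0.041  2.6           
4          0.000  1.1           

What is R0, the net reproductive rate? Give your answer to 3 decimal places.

lx·mx by age: 0, 2.3976, 0.3211, 0.1066, 0
R0 = Σ lx·mx = 2.8253 → 2.825

2.825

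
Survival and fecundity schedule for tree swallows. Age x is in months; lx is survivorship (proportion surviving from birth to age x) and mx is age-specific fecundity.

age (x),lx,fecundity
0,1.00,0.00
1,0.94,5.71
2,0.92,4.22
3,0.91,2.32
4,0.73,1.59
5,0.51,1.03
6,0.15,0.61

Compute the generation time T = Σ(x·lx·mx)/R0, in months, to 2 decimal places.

lx·mx: 0, 5.3674, 3.8824, 2.1112, 1.1607, 0.5253, 0.0915 → R0 = 13.1385
x·lx·mx: 0, 5.3674, 7.7648, 6.3336, 4.6428, 2.6265, 0.549 → Σ = 27.2841
T = 27.2841 / 13.1385 = 2.076653… → 2.08

2.08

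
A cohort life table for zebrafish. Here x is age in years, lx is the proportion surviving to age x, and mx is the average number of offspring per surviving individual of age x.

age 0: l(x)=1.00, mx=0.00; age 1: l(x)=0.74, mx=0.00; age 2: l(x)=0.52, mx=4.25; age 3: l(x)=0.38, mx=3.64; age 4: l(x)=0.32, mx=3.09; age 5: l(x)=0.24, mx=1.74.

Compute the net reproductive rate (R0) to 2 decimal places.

lx·mx by age: 0, 0, 2.21, 1.3832, 0.9888, 0.4176
R0 = Σ lx·mx = 4.9996 → 5.00

5.00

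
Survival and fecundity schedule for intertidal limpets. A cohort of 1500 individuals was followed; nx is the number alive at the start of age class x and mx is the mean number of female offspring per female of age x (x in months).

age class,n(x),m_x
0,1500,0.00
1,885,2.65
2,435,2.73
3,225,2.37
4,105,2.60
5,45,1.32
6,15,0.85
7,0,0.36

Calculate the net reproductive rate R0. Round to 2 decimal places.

lx = nx/n0 = nx/1500: 1, 0.59, 0.29, 0.15, 0.07, 0.03, 0.01, 0
lx·mx by age: 0, 1.5635, 0.7917, 0.3555, 0.182, 0.0396, 0.0085, 0
R0 = Σ lx·mx = 2.9408 → 2.94

2.94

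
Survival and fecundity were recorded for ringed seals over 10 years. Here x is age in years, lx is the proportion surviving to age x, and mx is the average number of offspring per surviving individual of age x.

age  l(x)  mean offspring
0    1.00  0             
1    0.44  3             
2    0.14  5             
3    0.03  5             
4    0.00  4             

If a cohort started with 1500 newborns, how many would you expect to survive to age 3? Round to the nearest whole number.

45

Expected survivors = N0 · l_3 = 1500 × 0.03 = 45 → 45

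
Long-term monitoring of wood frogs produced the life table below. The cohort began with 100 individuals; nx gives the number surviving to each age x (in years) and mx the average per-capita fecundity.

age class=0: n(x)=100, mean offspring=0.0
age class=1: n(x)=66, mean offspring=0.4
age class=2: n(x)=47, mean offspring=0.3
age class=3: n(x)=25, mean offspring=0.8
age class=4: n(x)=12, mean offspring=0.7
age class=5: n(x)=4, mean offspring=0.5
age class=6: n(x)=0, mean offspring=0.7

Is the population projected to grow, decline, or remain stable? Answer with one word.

lx = nx/n0 = nx/100: 1, 0.66, 0.47, 0.25, 0.12, 0.04, 0
R0 = Σ lx·mx = 0 + 0.264 + 0.141 + 0.2 + 0.084 + 0.02 + 0 = 0.709
R0 < 1, so the population is declining.

declining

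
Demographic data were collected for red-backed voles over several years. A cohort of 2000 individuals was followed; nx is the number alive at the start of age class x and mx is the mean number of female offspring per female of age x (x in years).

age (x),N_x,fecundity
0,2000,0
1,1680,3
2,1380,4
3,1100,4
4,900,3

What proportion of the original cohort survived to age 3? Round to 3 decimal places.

0.550

l_3 = n_3/n_0 = 1100/2000 = 0.55 → 0.550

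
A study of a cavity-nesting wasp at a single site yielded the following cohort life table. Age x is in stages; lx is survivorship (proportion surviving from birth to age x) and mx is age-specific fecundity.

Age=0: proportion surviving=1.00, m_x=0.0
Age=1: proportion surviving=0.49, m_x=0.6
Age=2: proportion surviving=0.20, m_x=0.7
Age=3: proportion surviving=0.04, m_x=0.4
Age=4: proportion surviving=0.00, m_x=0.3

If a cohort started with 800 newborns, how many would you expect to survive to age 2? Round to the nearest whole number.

Expected survivors = N0 · l_2 = 800 × 0.20 = 160 → 160

160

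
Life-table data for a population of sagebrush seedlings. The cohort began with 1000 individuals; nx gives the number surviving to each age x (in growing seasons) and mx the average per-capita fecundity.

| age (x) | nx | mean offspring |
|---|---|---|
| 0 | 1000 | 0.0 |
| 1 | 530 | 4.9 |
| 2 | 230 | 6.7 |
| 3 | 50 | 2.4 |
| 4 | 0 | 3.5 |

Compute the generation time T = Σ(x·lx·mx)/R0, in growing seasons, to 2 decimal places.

lx = nx/n0 = nx/1000: 1, 0.53, 0.23, 0.05, 0
lx·mx: 0, 2.597, 1.541, 0.12, 0 → R0 = 4.258
x·lx·mx: 0, 2.597, 3.082, 0.36, 0 → Σ = 6.039
T = 6.039 / 4.258 = 1.418271… → 1.42

1.42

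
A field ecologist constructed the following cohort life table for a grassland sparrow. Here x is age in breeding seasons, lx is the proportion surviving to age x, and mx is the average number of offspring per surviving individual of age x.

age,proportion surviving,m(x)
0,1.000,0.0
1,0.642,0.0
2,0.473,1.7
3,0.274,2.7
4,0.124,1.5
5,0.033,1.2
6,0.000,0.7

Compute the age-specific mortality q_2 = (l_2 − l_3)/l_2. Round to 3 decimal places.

q_2 = (l_2 − l_3) / l_2 = (0.473 − 0.274) / 0.473
     = 0.199 / 0.473 = 0.420719… → 0.421

0.421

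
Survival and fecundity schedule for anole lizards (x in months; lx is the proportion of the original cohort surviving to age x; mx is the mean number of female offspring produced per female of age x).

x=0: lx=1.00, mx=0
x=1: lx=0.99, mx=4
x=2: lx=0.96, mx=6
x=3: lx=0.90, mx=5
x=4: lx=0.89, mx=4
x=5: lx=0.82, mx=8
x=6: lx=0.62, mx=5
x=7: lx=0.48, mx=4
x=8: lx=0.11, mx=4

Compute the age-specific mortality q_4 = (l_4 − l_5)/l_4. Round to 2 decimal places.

q_4 = (l_4 − l_5) / l_4 = (0.89 − 0.82) / 0.89
     = 0.07 / 0.89 = 0.078652… → 0.08

0.08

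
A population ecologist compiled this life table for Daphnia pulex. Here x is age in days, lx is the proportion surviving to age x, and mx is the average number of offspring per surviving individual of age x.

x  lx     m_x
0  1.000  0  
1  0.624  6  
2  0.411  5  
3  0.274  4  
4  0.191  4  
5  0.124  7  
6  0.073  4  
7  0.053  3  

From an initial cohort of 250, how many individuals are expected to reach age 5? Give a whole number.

31

Expected survivors = N0 · l_5 = 250 × 0.124 = 31 → 31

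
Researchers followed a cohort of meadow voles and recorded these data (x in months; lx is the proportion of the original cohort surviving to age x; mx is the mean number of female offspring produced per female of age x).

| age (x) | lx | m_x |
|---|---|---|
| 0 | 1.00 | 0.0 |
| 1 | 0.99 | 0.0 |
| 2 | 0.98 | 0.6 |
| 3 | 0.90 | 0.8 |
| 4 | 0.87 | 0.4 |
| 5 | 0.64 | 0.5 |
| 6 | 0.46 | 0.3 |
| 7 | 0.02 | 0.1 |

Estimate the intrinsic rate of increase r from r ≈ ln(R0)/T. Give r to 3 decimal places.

0.221

R0 = Σ lx·mx = 0 + 0 + 0.588 + 0.72 + 0.348 + 0.32 + 0.138 + 0.002 = 2.116
Σ x·lx·mx = 7.17; T = 7.17/2.116 = 3.38847…
r ≈ ln(R0)/T = ln(2.116)/3.38847… = 0.2212… → 0.221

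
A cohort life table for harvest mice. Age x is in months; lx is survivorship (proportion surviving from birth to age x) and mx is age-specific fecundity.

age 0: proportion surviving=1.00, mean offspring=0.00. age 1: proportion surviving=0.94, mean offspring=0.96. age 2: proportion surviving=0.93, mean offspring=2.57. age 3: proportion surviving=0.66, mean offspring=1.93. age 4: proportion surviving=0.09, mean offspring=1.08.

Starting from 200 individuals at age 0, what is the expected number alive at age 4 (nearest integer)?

18

Expected survivors = N0 · l_4 = 200 × 0.09 = 18 → 18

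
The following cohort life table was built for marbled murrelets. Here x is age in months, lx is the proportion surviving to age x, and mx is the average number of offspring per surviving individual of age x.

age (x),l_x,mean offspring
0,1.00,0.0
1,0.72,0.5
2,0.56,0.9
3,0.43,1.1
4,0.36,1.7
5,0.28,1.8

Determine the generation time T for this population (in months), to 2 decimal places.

3.16

lx·mx: 0, 0.36, 0.504, 0.473, 0.612, 0.504 → R0 = 2.453
x·lx·mx: 0, 0.36, 1.008, 1.419, 2.448, 2.52 → Σ = 7.755
T = 7.755 / 2.453 = 3.161435… → 3.16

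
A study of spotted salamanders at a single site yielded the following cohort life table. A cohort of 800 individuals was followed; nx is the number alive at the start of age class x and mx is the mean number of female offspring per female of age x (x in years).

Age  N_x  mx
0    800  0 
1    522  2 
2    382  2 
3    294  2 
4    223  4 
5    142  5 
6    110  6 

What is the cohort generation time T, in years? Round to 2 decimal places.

lx = nx/n0 = nx/800: 1, 0.6525, 0.4775, 0.3675, 0.27875, 0.1775, 0.1375
lx·mx: 0, 1.305, 0.955, 0.735, 1.115, 0.8875, 0.825 → R0 = 5.8225
x·lx·mx: 0, 1.305, 1.91, 2.205, 4.46, 4.4375, 4.95 → Σ = 19.2675
T = 19.2675 / 5.8225 = 3.309146… → 3.31

3.31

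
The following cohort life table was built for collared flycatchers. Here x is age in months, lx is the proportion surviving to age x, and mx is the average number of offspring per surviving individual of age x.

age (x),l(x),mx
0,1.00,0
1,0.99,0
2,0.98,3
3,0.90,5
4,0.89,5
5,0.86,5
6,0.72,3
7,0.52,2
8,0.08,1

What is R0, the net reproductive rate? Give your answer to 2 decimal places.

19.47

lx·mx by age: 0, 0, 2.94, 4.5, 4.45, 4.3, 2.16, 1.04, 0.08
R0 = Σ lx·mx = 19.47 → 19.47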